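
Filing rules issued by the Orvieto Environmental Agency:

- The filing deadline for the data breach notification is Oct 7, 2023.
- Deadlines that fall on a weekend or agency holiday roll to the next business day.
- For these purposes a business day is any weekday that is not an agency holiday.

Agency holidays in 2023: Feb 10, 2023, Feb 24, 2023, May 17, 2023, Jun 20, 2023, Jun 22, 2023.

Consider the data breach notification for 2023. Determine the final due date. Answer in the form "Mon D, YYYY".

Oct 9, 2023

Start from the fixed due date, Oct 7, 2023.
Oct 7, 2023 is a Saturday; the next business day is Oct 9, 2023 (Monday).
The final due date is Oct 9, 2023.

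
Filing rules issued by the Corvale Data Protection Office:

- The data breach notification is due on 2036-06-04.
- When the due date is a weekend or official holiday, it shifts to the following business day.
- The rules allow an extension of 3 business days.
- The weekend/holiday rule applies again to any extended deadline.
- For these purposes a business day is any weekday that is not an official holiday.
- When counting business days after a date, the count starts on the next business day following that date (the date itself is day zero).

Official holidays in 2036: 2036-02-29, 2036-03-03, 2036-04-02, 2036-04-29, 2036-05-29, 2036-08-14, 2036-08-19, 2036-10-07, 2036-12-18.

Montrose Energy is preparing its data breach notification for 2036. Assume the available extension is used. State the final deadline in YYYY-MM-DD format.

2036-06-09

The stated deadline is 2036-06-04.
2036-06-04 is a Wednesday and not a listed holiday, so it stands.
Counting 3 further business days from 2036-06-04 reaches 2036-06-09.
2036-06-09 (Monday) is already a business day.
Final deadline: 2036-06-09.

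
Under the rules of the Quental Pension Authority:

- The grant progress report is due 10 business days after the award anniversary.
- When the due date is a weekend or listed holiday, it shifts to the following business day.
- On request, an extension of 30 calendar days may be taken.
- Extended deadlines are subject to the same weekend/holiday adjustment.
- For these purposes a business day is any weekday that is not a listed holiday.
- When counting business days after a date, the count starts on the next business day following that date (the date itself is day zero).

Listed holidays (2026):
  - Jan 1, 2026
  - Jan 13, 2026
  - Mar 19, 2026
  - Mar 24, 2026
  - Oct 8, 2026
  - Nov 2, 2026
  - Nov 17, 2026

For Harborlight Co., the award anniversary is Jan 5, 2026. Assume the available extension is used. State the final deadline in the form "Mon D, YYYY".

Starting the day after Jan 5, 2026 and counting 10 business days lands on Jan 20, 2026.
Jan 20, 2026 (Tuesday) is already a business day.
Applying the 30-calendar-day extension: Jan 20, 2026 + 30 days = Feb 19, 2026.
Feb 19, 2026 is a Thursday and not a listed holiday, so it stands.
So the filing is due Feb 19, 2026.

Feb 19, 2026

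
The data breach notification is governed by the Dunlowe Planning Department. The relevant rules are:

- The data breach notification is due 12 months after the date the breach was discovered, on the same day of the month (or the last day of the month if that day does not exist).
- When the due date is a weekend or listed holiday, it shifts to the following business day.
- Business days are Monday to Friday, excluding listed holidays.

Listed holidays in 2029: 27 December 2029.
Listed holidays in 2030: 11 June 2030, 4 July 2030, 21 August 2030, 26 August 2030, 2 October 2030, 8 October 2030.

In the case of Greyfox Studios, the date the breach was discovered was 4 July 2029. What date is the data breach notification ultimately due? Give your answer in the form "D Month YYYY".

5 July 2030

12 months from 4 July 2029 is 4 July 2030.
4 July 2030 falls on a listed holiday. Rolling to the next business day gives 5 July 2030, a Friday.
Final deadline: 5 July 2030.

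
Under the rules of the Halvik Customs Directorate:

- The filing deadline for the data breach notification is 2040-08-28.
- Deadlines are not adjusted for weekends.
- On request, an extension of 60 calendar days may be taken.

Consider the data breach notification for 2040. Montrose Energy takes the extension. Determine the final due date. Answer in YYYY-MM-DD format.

2040-10-27

Start from the fixed due date, 2040-08-28.
2040-08-28 falls on a Tuesday. The rules make no weekend/holiday allowance, so it remains 2040-08-28.
With the 60-day extension, 2040-08-28 becomes 2040-10-27.
2040-10-27 is a Saturday; no weekend or holiday adjustment applies.
So the filing is due 2040-10-27.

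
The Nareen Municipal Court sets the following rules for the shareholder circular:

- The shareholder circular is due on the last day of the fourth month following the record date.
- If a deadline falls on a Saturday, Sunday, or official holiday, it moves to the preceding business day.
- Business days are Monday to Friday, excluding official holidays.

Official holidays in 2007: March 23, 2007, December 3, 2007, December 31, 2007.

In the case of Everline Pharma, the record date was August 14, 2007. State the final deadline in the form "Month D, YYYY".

December 28, 2007

4 months after August 14, 2007 is December 2007; that month ends on December 31, 2007.
December 31, 2007 falls on a listed holiday. Rolling to the preceding business day gives December 28, 2007, a Friday.
Deadline: December 28, 2007.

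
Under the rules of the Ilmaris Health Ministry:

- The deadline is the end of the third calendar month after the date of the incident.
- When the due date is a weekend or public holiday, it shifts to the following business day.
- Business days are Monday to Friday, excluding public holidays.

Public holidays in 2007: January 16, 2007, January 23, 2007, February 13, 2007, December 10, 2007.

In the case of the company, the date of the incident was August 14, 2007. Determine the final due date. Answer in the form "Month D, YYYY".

3 months after August 14, 2007 falls in November 2007; the last day of that month is November 30, 2007.
November 30, 2007 (Friday) is already a business day.
Deadline: November 30, 2007.

November 30, 2007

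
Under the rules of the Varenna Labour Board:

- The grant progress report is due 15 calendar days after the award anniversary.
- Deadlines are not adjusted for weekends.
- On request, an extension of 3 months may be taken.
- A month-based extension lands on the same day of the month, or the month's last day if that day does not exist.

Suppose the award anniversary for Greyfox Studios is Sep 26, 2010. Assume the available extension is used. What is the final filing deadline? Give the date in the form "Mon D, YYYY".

Trigger date Sep 26, 2010 + 15 calendar days = Oct 11, 2010.
No adjustment is made for weekends or holidays, so Oct 11, 2010 stands.
Applying the 3 months extension: 3 months after Oct 11, 2010 is Jan 11, 2011.
No adjustment is made for weekends or holidays, so Jan 11, 2011 stands.
So the filing is due Jan 11, 2011.

Jan 11, 2011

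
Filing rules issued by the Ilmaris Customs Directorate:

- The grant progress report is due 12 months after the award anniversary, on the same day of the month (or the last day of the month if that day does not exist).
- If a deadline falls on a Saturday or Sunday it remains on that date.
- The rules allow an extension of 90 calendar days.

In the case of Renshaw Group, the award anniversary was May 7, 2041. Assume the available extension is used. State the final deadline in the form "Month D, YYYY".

August 5, 2042

Moving 12 months forward from May 7, 2041 on the corresponding day gives May 7, 2042.
May 7, 2042 falls on a Wednesday. The rules make no weekend/holiday allowance, so it remains May 7, 2042.
Add the 90 calendar-day extension to May 7, 2042: August 5, 2042.
August 5, 2042 is a Tuesday; no weekend or holiday adjustment applies.
Final deadline: August 5, 2042.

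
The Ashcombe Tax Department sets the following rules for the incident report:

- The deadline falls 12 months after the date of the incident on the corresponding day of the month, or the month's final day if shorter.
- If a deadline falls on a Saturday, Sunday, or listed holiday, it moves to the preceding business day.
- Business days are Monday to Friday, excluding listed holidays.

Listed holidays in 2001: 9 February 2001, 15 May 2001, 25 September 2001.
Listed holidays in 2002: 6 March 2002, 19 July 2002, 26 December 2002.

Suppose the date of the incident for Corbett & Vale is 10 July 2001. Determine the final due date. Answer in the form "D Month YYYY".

10 July 2002

Moving 12 months forward from 10 July 2001 on the corresponding day gives 10 July 2002.
10 July 2002 (Wednesday) is already a business day.
Final deadline: 10 July 2002.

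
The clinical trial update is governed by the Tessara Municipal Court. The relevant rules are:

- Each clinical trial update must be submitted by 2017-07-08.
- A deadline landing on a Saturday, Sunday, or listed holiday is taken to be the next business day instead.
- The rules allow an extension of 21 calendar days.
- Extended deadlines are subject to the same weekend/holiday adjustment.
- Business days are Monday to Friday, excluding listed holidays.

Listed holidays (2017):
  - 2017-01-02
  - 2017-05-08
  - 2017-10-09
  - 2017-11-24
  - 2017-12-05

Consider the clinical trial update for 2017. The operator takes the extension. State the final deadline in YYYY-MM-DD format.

2017-07-31

The statutory due date is 2017-07-08.
Because 2017-07-08 is a Saturday, the deadline becomes 2017-07-10 (Monday).
Add the 21 calendar-day extension to 2017-07-10: 2017-07-31.
Since 2017-07-31 is a Monday and not a holiday, the date is unchanged.
The final due date is 2017-07-31.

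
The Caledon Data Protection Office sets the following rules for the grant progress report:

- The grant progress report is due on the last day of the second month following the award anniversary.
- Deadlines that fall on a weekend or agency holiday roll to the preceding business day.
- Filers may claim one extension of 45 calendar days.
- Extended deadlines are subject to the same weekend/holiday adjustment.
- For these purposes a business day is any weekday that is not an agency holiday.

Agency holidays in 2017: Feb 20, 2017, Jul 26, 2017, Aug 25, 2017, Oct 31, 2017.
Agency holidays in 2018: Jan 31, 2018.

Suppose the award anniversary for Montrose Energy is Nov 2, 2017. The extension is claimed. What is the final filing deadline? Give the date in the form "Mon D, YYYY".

2 months after Nov 2, 2017 falls in January 2018; the last day of that month is Jan 31, 2018.
Because Jan 31, 2018 is a listed holiday, the deadline becomes Jan 30, 2018 (Tuesday).
The 45-calendar-day extension moves the deadline from Jan 30, 2018 to Mar 16, 2018.
Since Mar 16, 2018 is a Friday and not a holiday, the date is unchanged.
So the filing is due Mar 16, 2018.

Mar 16, 2018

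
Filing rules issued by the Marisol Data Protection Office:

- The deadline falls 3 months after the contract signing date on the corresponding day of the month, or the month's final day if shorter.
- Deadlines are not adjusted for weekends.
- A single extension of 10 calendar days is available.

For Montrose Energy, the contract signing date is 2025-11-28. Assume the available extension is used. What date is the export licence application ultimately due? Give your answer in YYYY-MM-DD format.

2026-03-10

3 months from 2025-11-28 is 2026-02-28.
No adjustment is made for weekends or holidays, so 2026-02-28 stands.
Add the 10 calendar-day extension to 2026-02-28: 2026-03-10.
2026-03-10 falls on a Tuesday. The rules make no weekend/holiday allowance, so it remains 2026-03-10.
The final due date is 2026-03-10.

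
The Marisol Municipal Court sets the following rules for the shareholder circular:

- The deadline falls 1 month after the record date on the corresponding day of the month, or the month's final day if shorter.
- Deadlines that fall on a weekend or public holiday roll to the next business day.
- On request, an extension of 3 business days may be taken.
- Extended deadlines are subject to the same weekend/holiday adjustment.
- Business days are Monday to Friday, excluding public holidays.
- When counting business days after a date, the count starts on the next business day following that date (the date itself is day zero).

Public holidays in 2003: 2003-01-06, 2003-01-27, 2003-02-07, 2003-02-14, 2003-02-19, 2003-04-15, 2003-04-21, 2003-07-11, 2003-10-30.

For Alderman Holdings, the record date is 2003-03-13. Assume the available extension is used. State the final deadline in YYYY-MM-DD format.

2003-04-18

Moving 1 month forward from 2003-03-13 on the corresponding day gives 2003-04-13.
2003-04-13 is a Sunday, so it moves to the next business day, 2003-04-14 (Monday).
The 3-business-day extension runs from 2003-04-14 to 2003-04-18.
2003-04-18 falls on a Friday, which is a business day, so no adjustment is needed.
The final due date is 2003-04-18.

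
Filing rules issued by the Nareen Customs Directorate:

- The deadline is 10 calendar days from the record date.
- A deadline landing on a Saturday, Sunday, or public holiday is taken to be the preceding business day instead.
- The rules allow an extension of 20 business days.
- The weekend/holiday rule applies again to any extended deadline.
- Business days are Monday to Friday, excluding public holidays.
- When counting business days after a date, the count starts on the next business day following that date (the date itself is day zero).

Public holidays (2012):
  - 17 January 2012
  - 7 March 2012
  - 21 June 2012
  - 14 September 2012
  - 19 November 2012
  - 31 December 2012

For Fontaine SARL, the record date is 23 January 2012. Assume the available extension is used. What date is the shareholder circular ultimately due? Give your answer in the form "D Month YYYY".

1 March 2012

Trigger date 23 January 2012 + 10 calendar days = 2 February 2012.
2 February 2012 is a Thursday and not a listed holiday, so it stands.
Applying the 20-business-day extension: 20 business days after 2 February 2012 is 1 March 2012.
1 March 2012 falls on a Thursday, which is a business day, so no adjustment is needed.
So the filing is due 1 March 2012.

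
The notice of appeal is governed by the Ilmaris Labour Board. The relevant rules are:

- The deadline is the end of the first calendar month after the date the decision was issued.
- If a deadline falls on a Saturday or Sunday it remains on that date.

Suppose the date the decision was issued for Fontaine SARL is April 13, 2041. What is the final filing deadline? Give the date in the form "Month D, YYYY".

May 31, 2041

1 month after April 13, 2041 falls in May 2041; the last day of that month is May 31, 2041.
May 31, 2041 falls on a Friday. The rules make no weekend/holiday allowance, so it remains May 31, 2041.
The final due date is May 31, 2041.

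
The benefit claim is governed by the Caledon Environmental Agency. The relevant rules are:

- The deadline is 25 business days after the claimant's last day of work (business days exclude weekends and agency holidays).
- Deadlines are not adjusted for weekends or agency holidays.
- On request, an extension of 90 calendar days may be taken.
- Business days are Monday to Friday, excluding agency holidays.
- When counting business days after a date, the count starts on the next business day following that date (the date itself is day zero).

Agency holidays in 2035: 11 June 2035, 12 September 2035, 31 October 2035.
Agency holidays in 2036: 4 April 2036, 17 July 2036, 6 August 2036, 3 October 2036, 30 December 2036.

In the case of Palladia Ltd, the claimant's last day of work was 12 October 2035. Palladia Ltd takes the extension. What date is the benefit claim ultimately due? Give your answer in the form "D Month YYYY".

Counting 25 business days after 12 October 2035 (skipping weekends and listed holidays) reaches 19 November 2035.
19 November 2035 is a Monday; no weekend or holiday adjustment applies.
The 90-calendar-day extension moves the deadline from 19 November 2035 to 17 February 2036.
17 February 2036 falls on a Sunday. The rules make no weekend/holiday allowance, so it remains 17 February 2036.
The final due date is 17 February 2036.

17 February 2036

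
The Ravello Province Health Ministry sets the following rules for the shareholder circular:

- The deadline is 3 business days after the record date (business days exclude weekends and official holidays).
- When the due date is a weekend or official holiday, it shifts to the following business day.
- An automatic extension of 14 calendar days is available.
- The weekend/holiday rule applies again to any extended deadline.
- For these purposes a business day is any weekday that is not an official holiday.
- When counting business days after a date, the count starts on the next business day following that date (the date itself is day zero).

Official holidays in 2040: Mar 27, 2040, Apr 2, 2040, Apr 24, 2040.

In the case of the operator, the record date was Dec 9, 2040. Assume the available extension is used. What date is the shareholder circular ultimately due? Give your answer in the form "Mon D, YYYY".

Dec 26, 2040

Starting the day after Dec 9, 2040 and counting 3 business days lands on Dec 12, 2040.
Dec 12, 2040 (Wednesday) is already a business day.
With the 14-day extension, Dec 12, 2040 becomes Dec 26, 2040.
Since Dec 26, 2040 is a Wednesday and not a holiday, the date is unchanged.
So the filing is due Dec 26, 2040.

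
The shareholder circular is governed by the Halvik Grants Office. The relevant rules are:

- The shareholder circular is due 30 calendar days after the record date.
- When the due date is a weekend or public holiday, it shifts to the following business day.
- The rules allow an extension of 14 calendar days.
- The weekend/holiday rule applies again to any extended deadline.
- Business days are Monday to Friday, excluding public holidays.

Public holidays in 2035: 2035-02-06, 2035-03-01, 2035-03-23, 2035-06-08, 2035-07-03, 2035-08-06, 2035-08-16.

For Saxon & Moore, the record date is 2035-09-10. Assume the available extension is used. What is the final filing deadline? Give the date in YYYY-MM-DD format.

Trigger date 2035-09-10 + 30 calendar days = 2035-10-10.
2035-10-10 (Wednesday) is already a business day.
The 14-calendar-day extension moves the deadline from 2035-10-10 to 2035-10-24.
2035-10-24 is a Wednesday and not a listed holiday, so it stands.
Final deadline: 2035-10-24.

2035-10-24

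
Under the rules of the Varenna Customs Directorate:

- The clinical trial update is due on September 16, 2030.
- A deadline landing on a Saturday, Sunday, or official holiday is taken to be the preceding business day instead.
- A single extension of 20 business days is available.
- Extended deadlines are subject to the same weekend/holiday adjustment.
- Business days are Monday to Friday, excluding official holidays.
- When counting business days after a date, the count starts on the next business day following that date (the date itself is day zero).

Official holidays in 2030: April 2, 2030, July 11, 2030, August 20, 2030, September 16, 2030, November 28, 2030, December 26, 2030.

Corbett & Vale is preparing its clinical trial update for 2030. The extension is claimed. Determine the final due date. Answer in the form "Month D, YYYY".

October 14, 2030

Start from the fixed due date, September 16, 2030.
September 16, 2030 is a listed holiday, so it moves to the preceding business day, September 13, 2030 (Friday).
Applying the 20-business-day extension: 20 business days after September 13, 2030 is October 14, 2030.
October 14, 2030 is a Monday and not a listed holiday, so it stands.
Deadline: October 14, 2030.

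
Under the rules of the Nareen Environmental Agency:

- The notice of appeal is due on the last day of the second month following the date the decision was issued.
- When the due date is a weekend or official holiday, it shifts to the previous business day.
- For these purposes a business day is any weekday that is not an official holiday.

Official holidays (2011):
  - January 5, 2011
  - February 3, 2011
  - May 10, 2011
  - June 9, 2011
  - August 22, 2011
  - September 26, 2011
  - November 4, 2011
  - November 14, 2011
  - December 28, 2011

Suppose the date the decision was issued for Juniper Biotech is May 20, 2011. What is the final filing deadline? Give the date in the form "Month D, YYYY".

July 29, 2011

2 months after May 20, 2011 falls in July 2011; the last day of that month is July 31, 2011.
Because July 31, 2011 is a Sunday, the deadline becomes July 29, 2011 (Friday).
Deadline: July 29, 2011.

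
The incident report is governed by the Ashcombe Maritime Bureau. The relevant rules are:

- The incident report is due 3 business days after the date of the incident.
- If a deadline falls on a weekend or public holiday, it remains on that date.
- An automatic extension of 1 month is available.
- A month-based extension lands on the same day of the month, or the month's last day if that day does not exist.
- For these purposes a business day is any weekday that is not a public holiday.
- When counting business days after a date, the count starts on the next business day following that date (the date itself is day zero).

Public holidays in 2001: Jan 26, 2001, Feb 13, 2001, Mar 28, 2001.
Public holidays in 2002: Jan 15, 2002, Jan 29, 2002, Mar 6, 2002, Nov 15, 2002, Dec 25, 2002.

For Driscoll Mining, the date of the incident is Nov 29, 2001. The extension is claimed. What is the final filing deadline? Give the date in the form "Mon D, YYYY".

3 business days after Nov 29, 2001, excluding weekends and holidays, is Dec 4, 2001.
Dec 4, 2001 is a Tuesday; no weekend or holiday adjustment applies.
Add 1 month to Dec 4, 2001: Jan 4, 2002.
No adjustment is made for weekends or holidays, so Jan 4, 2002 stands.
So the filing is due Jan 4, 2002.

Jan 4, 2002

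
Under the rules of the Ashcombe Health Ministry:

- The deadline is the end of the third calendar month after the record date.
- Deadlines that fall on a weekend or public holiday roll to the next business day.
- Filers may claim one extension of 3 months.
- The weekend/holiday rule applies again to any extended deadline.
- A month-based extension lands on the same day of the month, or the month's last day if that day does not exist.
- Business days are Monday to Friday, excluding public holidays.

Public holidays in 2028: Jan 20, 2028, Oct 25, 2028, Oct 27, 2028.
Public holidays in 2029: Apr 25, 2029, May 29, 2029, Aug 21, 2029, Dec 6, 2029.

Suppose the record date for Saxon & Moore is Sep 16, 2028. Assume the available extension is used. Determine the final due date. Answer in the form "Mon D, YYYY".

Apr 2, 2029

3 months after Sep 16, 2028 falls in December 2028; the last day of that month is Dec 31, 2028.
Because Dec 31, 2028 is a Sunday, the deadline becomes Jan 1, 2029 (Monday).
The 3 months extension carries Jan 1, 2029 to Apr 1, 2029.
Apr 1, 2029 is a Sunday, so it moves to the next business day, Apr 2, 2029 (Monday).
The final due date is Apr 2, 2029.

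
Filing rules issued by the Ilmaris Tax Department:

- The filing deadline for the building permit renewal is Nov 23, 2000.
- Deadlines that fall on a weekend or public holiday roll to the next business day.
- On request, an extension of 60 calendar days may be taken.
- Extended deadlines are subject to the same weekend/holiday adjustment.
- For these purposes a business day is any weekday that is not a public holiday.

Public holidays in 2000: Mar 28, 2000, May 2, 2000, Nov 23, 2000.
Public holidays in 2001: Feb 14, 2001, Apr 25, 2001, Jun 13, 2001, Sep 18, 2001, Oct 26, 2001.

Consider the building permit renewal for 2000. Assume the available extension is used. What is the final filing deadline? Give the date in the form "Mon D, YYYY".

Start from the fixed due date, Nov 23, 2000.
Nov 23, 2000 falls on a listed holiday. Rolling to the next business day gives Nov 24, 2000, a Friday.
With the 60-day extension, Nov 24, 2000 becomes Jan 23, 2001.
Since Jan 23, 2001 is a Tuesday and not a holiday, the date is unchanged.
Final deadline: Jan 23, 2001.

Jan 23, 2001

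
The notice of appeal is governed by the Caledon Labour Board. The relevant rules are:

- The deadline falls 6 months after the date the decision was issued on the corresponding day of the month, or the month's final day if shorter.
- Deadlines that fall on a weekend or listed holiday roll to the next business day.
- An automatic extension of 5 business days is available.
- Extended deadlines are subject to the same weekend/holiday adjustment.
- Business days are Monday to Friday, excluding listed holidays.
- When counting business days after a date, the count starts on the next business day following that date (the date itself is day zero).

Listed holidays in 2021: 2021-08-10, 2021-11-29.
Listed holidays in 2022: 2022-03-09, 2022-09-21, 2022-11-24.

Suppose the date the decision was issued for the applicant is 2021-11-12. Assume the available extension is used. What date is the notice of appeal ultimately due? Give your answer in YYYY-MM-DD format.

2022-05-19

Moving 6 months forward from 2021-11-12 on the corresponding day gives 2022-05-12.
2022-05-12 falls on a Thursday, which is a business day, so no adjustment is needed.
Applying the 5-business-day extension: 5 business days after 2022-05-12 is 2022-05-19.
2022-05-19 is a Thursday and not a listed holiday, so it stands.
Deadline: 2022-05-19.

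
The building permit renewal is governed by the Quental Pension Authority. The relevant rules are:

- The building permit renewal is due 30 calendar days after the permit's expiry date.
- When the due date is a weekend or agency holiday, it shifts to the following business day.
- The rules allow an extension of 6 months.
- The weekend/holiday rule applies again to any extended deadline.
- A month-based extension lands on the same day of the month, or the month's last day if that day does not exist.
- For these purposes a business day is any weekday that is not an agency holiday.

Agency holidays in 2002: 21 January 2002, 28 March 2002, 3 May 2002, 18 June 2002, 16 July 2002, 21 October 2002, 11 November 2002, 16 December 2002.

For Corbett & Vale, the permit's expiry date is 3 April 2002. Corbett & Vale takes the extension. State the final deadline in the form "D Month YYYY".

30 calendar days after 3 April 2002 is 3 May 2002.
3 May 2002 is a listed holiday; the next business day is 6 May 2002 (Monday).
Add 6 months to 6 May 2002: 6 November 2002.
Since 6 November 2002 is a Wednesday and not a holiday, the date is unchanged.
The final due date is 6 November 2002.

6 November 2002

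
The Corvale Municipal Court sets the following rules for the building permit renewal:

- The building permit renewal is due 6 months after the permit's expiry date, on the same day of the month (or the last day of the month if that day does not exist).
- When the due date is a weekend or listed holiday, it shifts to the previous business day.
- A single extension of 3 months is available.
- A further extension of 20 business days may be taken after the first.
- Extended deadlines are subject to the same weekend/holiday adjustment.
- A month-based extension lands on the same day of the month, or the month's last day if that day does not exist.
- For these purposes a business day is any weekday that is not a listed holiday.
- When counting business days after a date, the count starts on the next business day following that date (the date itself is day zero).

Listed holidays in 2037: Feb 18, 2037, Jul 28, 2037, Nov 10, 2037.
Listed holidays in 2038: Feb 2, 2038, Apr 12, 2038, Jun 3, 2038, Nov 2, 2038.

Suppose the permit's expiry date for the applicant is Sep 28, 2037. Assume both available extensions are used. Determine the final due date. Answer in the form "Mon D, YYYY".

Moving 6 months forward from Sep 28, 2037 on the corresponding day gives Mar 28, 2038.
Mar 28, 2038 falls on a Sunday. Rolling to the preceding business day gives Mar 26, 2038, a Friday.
Applying the 3 months extension: 3 months after Mar 26, 2038 is Jun 26, 2038.
Jun 26, 2038 is a Saturday; the preceding business day is Jun 25, 2038 (Friday).
Applying the 20-business-day extension: 20 business days after Jun 25, 2038 is Jul 23, 2038.
Jul 23, 2038 is a Friday and not a listed holiday, so it stands.
Final deadline: Jul 23, 2038.

Jul 23, 2038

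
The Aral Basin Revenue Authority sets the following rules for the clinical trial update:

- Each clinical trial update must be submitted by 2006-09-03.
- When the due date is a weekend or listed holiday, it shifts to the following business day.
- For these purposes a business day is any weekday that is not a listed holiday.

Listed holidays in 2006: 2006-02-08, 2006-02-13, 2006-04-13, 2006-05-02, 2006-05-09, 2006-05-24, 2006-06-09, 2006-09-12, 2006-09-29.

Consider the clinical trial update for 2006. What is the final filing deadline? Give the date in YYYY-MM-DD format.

2006-09-04

Start from the fixed due date, 2006-09-03.
2006-09-03 is a Sunday; the next business day is 2006-09-04 (Monday).
Final deadline: 2006-09-04.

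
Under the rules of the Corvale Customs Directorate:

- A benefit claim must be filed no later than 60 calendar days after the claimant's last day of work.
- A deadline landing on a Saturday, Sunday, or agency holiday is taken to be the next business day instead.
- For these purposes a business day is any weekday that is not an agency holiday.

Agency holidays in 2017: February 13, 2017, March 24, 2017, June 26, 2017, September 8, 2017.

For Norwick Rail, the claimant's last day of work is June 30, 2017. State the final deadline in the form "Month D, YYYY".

August 29, 2017

From June 30, 2017, 60 calendar days later is August 29, 2017.
August 29, 2017 is a Tuesday and not a listed holiday, so it stands.
So the filing is due August 29, 2017.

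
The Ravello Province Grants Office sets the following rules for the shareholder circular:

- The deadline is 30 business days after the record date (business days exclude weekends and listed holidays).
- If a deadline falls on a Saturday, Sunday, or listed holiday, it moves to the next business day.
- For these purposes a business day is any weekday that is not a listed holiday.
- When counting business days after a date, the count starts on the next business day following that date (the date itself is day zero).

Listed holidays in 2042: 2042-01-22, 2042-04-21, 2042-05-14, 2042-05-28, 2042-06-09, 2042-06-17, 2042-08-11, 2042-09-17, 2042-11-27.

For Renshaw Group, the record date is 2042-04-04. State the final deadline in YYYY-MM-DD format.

Counting 30 business days after 2042-04-04 (skipping weekends and listed holidays) reaches 2042-05-20.
2042-05-20 falls on a Tuesday, which is a business day, so no adjustment is needed.
The final due date is 2042-05-20.

2042-05-20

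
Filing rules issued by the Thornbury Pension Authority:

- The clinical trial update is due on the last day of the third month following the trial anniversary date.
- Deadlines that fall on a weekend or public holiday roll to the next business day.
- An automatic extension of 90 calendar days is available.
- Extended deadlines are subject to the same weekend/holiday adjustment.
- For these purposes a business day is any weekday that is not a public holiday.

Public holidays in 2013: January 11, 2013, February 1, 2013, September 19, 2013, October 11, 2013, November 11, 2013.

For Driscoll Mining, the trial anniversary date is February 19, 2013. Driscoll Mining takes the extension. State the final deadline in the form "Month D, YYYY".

3 months after February 19, 2013 is May 2013; that month ends on May 31, 2013.
Since May 31, 2013 is a Friday and not a holiday, the date is unchanged.
Applying the 90-calendar-day extension: May 31, 2013 + 90 days = August 29, 2013.
August 29, 2013 falls on a Thursday, which is a business day, so no adjustment is needed.
Final deadline: August 29, 2013.

August 29, 2013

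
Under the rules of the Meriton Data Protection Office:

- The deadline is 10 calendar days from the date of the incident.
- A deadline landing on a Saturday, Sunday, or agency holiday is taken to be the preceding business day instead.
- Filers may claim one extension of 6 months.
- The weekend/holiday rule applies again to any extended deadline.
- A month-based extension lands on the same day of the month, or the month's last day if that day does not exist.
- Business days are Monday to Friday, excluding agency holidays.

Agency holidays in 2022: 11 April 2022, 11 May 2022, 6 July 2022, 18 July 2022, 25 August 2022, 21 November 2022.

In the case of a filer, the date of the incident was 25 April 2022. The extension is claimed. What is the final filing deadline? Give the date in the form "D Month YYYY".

4 November 2022

10 calendar days after 25 April 2022 is 5 May 2022.
5 May 2022 falls on a Thursday, which is a business day, so no adjustment is needed.
Applying the 6 months extension: 6 months after 5 May 2022 is 5 November 2022.
5 November 2022 is a Saturday, so it moves to the preceding business day, 4 November 2022 (Friday).
The final due date is 4 November 2022.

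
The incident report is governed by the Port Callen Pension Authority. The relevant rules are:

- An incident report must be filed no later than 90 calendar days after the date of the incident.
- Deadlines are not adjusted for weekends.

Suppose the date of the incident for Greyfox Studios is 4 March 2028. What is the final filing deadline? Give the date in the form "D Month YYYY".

Adding 90 calendar days to 4 March 2028 gives 2 June 2028.
No adjustment is made for weekends or holidays, so 2 June 2028 stands.
Final deadline: 2 June 2028.

2 June 2028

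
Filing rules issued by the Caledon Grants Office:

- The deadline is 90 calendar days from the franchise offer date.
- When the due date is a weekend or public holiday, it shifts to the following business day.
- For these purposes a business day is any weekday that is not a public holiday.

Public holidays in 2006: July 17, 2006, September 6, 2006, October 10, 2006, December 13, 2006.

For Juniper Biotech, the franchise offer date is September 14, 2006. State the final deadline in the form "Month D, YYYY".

December 14, 2006

Trigger date September 14, 2006 + 90 calendar days = December 13, 2006.
December 13, 2006 is a listed holiday; the next business day is December 14, 2006 (Thursday).
The final due date is December 14, 2006.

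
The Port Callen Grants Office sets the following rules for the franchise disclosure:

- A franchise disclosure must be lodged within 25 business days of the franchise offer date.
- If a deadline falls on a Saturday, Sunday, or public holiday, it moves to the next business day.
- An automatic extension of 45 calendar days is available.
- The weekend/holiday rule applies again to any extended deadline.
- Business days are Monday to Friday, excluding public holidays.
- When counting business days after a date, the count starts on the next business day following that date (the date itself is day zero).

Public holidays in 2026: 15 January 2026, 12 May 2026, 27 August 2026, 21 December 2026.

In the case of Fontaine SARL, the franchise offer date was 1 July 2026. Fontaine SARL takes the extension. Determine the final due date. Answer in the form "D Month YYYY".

21 September 2026

25 business days after 1 July 2026, excluding weekends and holidays, is 5 August 2026.
Since 5 August 2026 is a Wednesday and not a holiday, the date is unchanged.
Add the 45 calendar-day extension to 5 August 2026: 19 September 2026.
19 September 2026 falls on a Saturday. Rolling to the next business day gives 21 September 2026, a Monday.
Deadline: 21 September 2026.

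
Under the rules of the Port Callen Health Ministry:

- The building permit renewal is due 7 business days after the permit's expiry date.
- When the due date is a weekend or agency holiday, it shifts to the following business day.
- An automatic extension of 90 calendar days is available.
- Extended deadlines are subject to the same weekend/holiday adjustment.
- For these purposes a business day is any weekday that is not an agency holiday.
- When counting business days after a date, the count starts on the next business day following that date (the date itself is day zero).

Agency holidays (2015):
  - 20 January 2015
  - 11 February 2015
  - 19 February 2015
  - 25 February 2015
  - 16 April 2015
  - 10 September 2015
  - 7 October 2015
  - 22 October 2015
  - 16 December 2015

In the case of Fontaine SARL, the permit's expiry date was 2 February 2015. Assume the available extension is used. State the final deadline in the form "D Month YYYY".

13 May 2015

Counting 7 business days after 2 February 2015 (skipping weekends and listed holidays) reaches 12 February 2015.
12 February 2015 falls on a Thursday, which is a business day, so no adjustment is needed.
Add the 90 calendar-day extension to 12 February 2015: 13 May 2015.
13 May 2015 is a Wednesday and not a listed holiday, so it stands.
The final due date is 13 May 2015.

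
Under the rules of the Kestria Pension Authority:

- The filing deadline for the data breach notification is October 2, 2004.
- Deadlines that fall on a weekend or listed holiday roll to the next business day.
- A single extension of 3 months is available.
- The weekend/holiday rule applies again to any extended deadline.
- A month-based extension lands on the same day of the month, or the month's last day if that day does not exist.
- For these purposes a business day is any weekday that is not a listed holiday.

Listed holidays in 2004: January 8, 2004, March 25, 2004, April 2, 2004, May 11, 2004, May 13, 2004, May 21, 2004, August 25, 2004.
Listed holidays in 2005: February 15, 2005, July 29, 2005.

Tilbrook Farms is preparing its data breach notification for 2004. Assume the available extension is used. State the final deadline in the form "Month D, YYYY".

The statutory due date is October 2, 2004.
October 2, 2004 is a Saturday, so it moves to the next business day, October 4, 2004 (Monday).
Add 3 months to October 4, 2004: January 4, 2005.
January 4, 2005 (Tuesday) is already a business day.
So the filing is due January 4, 2005.

January 4, 2005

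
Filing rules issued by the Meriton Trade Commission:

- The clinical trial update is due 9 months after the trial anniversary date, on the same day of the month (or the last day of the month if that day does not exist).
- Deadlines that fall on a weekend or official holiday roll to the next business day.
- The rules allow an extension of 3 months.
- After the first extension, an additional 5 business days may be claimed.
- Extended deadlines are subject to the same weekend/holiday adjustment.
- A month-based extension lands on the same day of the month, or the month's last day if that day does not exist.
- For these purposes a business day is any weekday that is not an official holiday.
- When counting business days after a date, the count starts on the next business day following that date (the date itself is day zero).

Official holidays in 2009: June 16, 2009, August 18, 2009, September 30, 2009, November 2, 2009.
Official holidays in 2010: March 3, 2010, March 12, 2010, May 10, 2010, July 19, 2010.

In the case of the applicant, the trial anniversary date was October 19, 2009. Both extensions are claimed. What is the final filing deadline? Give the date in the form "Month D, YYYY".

9 months after October 19, 2009, on the same day of the month, is July 19, 2010.
Because July 19, 2010 is a listed holiday, the deadline becomes July 20, 2010 (Tuesday).
Add 3 months to July 20, 2010: October 20, 2010.
October 20, 2010 (Wednesday) is already a business day.
Counting 5 further business days from October 20, 2010 reaches October 27, 2010.
October 27, 2010 falls on a Wednesday, which is a business day, so no adjustment is needed.
Deadline: October 27, 2010.

October 27, 2010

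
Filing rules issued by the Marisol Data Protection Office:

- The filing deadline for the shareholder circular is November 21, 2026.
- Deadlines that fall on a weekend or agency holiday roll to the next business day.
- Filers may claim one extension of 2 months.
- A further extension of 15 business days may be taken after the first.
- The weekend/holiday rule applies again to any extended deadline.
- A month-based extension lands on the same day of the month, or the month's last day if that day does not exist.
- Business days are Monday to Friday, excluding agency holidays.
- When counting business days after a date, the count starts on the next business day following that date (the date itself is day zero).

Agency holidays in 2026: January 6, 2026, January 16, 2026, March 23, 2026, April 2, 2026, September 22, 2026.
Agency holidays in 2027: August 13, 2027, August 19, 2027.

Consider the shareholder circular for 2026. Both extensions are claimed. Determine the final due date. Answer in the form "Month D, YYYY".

February 15, 2027

Start from the fixed due date, November 21, 2026.
November 21, 2026 is a Saturday, so it moves to the next business day, November 23, 2026 (Monday).
The 2 months extension carries November 23, 2026 to January 23, 2027.
Because January 23, 2027 is a Saturday, the deadline becomes January 25, 2027 (Monday).
The 15-business-day extension runs from January 25, 2027 to February 15, 2027.
February 15, 2027 falls on a Monday, which is a business day, so no adjustment is needed.
Final deadline: February 15, 2027.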